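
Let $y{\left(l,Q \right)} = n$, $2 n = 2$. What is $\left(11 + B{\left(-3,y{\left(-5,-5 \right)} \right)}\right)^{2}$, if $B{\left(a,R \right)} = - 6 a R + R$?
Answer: $900$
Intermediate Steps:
$n = 1$ ($n = \frac{1}{2} \cdot 2 = 1$)
$y{\left(l,Q \right)} = 1$
$B{\left(a,R \right)} = R - 6 R a$ ($B{\left(a,R \right)} = - 6 R a + R = R - 6 R a$)
$\left(11 + B{\left(-3,y{\left(-5,-5 \right)} \right)}\right)^{2} = \left(11 + 1 \left(1 - -18\right)\right)^{2} = \left(11 + 1 \left(1 + 18\right)\right)^{2} = \left(11 + 1 \cdot 19\right)^{2} = \left(11 + 19\right)^{2} = 30^{2} = 900$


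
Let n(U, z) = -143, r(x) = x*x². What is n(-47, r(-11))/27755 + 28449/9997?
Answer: 60628648/21343595 ≈ 2.8406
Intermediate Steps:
r(x) = x³
n(-47, r(-11))/27755 + 28449/9997 = -143/27755 + 28449/9997 = -143*1/27755 + 28449*(1/9997) = -11/2135 + 28449/9997 = 60628648/21343595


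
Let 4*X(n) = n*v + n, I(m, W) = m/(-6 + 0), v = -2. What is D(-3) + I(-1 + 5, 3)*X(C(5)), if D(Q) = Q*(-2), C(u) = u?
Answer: 41/6 ≈ 6.8333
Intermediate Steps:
D(Q) = -2*Q
I(m, W) = -m/6 (I(m, W) = m/(-6) = m*(-1/6) = -m/6)
X(n) = -n/4 (X(n) = (n*(-2) + n)/4 = (-2*n + n)/4 = (-n)/4 = -n/4)
D(-3) + I(-1 + 5, 3)*X(C(5)) = -2*(-3) + (-(-1 + 5)/6)*(-1/4*5) = 6 - 1/6*4*(-5/4) = 6 - 2/3*(-5/4) = 6 + 5/6 = 41/6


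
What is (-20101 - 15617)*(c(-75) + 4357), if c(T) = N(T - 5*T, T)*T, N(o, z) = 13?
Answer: -120798276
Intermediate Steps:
c(T) = 13*T
(-20101 - 15617)*(c(-75) + 4357) = (-20101 - 15617)*(13*(-75) + 4357) = -35718*(-975 + 4357) = -35718*3382 = -120798276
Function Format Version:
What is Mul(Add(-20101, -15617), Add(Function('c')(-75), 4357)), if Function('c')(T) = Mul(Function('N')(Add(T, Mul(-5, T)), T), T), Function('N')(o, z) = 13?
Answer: -120798276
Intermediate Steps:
Function('c')(T) = Mul(13, T)
Mul(Add(-20101, -15617), Add(Function('c')(-75), 4357)) = Mul(Add(-20101, -15617), Add(Mul(13, -75), 4357)) = Mul(-35718, Add(-975, 4357)) = Mul(-35718, 3382) = -120798276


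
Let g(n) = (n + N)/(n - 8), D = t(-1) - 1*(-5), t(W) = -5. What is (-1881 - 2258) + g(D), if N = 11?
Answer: -33123/8 ≈ -4140.4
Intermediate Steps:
D = 0 (D = -5 - 1*(-5) = -5 + 5 = 0)
g(n) = (11 + n)/(-8 + n) (g(n) = (n + 11)/(n - 8) = (11 + n)/(-8 + n))
(-1881 - 2258) + g(D) = (-1881 - 2258) + (11 + 0)/(-8 + 0) = -4139 + 11/(-8) = -4139 - ⅛*11 = -4139 - 11/8 = -33123/8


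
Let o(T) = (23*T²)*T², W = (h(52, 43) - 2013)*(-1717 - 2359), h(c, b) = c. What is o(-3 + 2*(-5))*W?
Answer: 5250649327508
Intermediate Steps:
W = 7993036 (W = (52 - 2013)*(-1717 - 2359) = -1961*(-4076) = 7993036)
o(T) = 23*T⁴
o(-3 + 2*(-5))*W = (23*(-3 + 2*(-5))⁴)*7993036 = (23*(-3 - 10)⁴)*7993036 = (23*(-13)⁴)*7993036 = (23*28561)*7993036 = 656903*7993036 = 5250649327508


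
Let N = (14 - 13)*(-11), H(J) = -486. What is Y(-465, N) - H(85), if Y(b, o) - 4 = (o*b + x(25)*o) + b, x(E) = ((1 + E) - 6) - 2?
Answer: 4942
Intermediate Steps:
x(E) = -7 + E (x(E) = (-5 + E) - 2 = -7 + E)
N = -11 (N = 1*(-11) = -11)
Y(b, o) = 4 + b + 18*o + b*o (Y(b, o) = 4 + ((o*b + (-7 + 25)*o) + b) = 4 + ((b*o + 18*o) + b) = 4 + ((18*o + b*o) + b) = 4 + (b + 18*o + b*o) = 4 + b + 18*o + b*o)
Y(-465, N) - H(85) = (4 - 465 + 18*(-11) - 465*(-11)) - 1*(-486) = (4 - 465 - 198 + 5115) + 486 = 4456 + 486 = 4942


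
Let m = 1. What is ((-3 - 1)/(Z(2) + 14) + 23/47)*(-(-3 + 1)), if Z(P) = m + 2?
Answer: 406/799 ≈ 0.50813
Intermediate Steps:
Z(P) = 3 (Z(P) = 1 + 2 = 3)
((-3 - 1)/(Z(2) + 14) + 23/47)*(-(-3 + 1)) = ((-3 - 1)/(3 + 14) + 23/47)*(-(-3 + 1)) = (-4/17 + 23*(1/47))*(-1*(-2)) = (-4*1/17 + 23/47)*2 = (-4/17 + 23/47)*2 = (203/799)*2 = 406/799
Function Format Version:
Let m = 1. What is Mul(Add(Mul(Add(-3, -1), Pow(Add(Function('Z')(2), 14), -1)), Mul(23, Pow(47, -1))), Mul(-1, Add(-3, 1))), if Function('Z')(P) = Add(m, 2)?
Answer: Rational(406, 799) ≈ 0.50813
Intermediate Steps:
Function('Z')(P) = 3 (Function('Z')(P) = Add(1, 2) = 3)
Mul(Add(Mul(Add(-3, -1), Pow(Add(Function('Z')(2), 14), -1)), Mul(23, Pow(47, -1))), Mul(-1, Add(-3, 1))) = Mul(Add(Mul(Add(-3, -1), Pow(Add(3, 14), -1)), Mul(23, Pow(47, -1))), Mul(-1, Add(-3, 1))) = Mul(Add(Mul(-4, Pow(17, -1)), Mul(23, Rational(1, 47))), Mul(-1, -2)) = Mul(Add(Mul(-4, Rational(1, 17)), Rational(23, 47)), 2) = Mul(Add(Rational(-4, 17), Rational(23, 47)), 2) = Mul(Rational(203, 799), 2) = Rational(406, 799)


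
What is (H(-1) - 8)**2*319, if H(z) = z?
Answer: 25839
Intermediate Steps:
(H(-1) - 8)**2*319 = (-1 - 8)**2*319 = (-9)**2*319 = 81*319 = 25839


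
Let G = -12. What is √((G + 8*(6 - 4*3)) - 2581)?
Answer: I*√2641 ≈ 51.391*I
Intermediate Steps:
√((G + 8*(6 - 4*3)) - 2581) = √((-12 + 8*(6 - 4*3)) - 2581) = √((-12 + 8*(6 - 12)) - 2581) = √((-12 + 8*(-6)) - 2581) = √((-12 - 48) - 2581) = √(-60 - 2581) = √(-2641) = I*√2641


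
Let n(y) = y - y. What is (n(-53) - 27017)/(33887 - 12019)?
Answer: -27017/21868 ≈ -1.2355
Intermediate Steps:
n(y) = 0
(n(-53) - 27017)/(33887 - 12019) = (0 - 27017)/(33887 - 12019) = -27017/21868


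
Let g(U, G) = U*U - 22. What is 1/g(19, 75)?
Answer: 1/339 ≈ 0.0029499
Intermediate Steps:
g(U, G) = -22 + U² (g(U, G) = U² - 22 = -22 + U²)
1/g(19, 75) = 1/(-22 + 19²) = 1/(-22 + 361) = 1/339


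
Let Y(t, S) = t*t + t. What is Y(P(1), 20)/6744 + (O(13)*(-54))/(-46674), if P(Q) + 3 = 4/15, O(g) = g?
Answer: 30971369/1967309100 ≈ 0.015743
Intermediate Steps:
P(Q) = -41/15 (P(Q) = -3 + 4/15 = -41/15)
Y(t, S) = t + t² (Y(t, S) = t² + t = t + t²)
Y(P(1), 20)/6744 + (O(13)*(-54))/(-46674) = -41*(1 - 41/15)/15/6744 + (13*(-54))/(-46674) = -41/15*(-26/15)*(1/6744) - 702*(-1/46674) = (1066/225)*(1/6744) + 39/2593 = 533/758700 + 39/2593 = 30971369/1967309100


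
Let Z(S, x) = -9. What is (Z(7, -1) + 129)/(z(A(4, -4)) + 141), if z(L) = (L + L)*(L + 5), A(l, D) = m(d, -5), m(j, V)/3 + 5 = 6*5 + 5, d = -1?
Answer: 40/5747 ≈ 0.0069602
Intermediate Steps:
m(j, V) = 90 (m(j, V) = -15 + 3*(6*5 + 5) = -15 + 3*(30 + 5) = -15 + 3*35 = -15 + 105 = 90)
A(l, D) = 90
z(L) = 2*L*(5 + L) (z(L) = (2*L)*(5 + L) = 2*L*(5 + L))
(Z(7, -1) + 129)/(z(A(4, -4)) + 141) = (-9 + 129)/(2*90*(5 + 90) + 141) = 120/(2*90*95 + 141) = 120/(17100 + 141) = 120/17241 = 120*(1/17241) = 40/5747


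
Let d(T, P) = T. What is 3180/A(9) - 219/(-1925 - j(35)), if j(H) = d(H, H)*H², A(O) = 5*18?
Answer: 4749457/134400 ≈ 35.338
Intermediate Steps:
A(O) = 90
j(H) = H³ (j(H) = H*H² = H³)
3180/A(9) - 219/(-1925 - j(35)) = 3180/90 - 219/(-1925 - 1*35³) = 3180*(1/90) - 219/(-1925 - 1*42875) = 106/3 - 219/(-1925 - 42875) = 106/3 - 219/(-44800) = 106/3 - 219*(-1/44800) = 106/3 + 219/44800 = 4749457/134400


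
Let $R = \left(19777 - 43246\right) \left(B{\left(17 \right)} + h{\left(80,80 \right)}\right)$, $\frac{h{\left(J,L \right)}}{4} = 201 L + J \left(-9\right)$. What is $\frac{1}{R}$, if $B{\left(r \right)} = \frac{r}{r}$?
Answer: $- \frac{1}{1441958829} \approx -6.935 \cdot 10^{-10}$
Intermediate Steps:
$B{\left(r \right)} = 1$
$h{\left(J,L \right)} = - 36 J + 804 L$ ($h{\left(J,L \right)} = 4 \left(201 L + J \left(-9\right)\right) = 4 \left(201 L - 9 J\right) = 4 \left(- 9 J + 201 L\right) = - 36 J + 804 L$)
$R = -1441958829$ ($R = \left(19777 - 43246\right) \left(1 + \left(\left(-36\right) 80 + 804 \cdot 80\right)\right) = - 23469 \left(1 + \left(-2880 + 64320\right)\right) = - 23469 \left(1 + 61440\right) = \left(-23469\right) 61441 = -1441958829$)
$\frac{1}{R} = \frac{1}{-1441958829} = - \frac{1}{1441958829}$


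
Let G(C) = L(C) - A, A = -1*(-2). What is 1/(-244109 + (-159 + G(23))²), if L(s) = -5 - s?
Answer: -1/208388 ≈ -4.7987e-6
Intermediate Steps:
A = 2
G(C) = -7 - C (G(C) = (-5 - C) - 1*2 = (-5 - C) - 2 = -7 - C)
1/(-244109 + (-159 + G(23))²) = 1/(-244109 + (-159 + (-7 - 1*23))²) = 1/(-244109 + (-159 + (-7 - 23))²) = 1/(-244109 + (-159 - 30)²) = 1/(-244109 + (-189)²) = 1/(-244109 + 35721) = 1/(-208388) = -1/208388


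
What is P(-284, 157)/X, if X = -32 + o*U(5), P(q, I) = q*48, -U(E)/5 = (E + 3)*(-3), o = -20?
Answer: 213/38 ≈ 5.6053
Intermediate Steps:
U(E) = 45 + 15*E (U(E) = -5*(E + 3)*(-3) = -5*(3 + E)*(-3) = -5*(-9 - 3*E) = 45 + 15*E)
P(q, I) = 48*q
X = -2432 (X = -32 - 20*(45 + 15*5) = -32 - 20*(45 + 75) = -32 - 20*120 = -32 - 2400 = -2432)
P(-284, 157)/X = (48*(-284))/(-2432) = -13632*(-1/2432) = 213/38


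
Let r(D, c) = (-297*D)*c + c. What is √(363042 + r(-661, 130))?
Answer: √25884382 ≈ 5087.7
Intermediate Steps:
r(D, c) = c - 297*D*c (r(D, c) = -297*D*c + c = c - 297*D*c)
√(363042 + r(-661, 130)) = √(363042 + 130*(1 - 297*(-661))) = √(363042 + 130*(1 + 196317)) = √(363042 + 130*196318) = √(363042 + 25521340) = √25884382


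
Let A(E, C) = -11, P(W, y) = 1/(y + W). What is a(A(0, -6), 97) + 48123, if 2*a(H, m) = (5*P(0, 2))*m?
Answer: 192977/4 ≈ 48244.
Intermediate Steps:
P(W, y) = 1/(W + y)
a(H, m) = 5*m/4 (a(H, m) = ((5/(0 + 2))*m)/2 = ((5/2)*m)/2 = ((5*(1/2))*m)/2 = (5*m/2)/2 = 5*m/4)
a(A(0, -6), 97) + 48123 = (5/4)*97 + 48123 = 485/4 + 48123 = 192977/4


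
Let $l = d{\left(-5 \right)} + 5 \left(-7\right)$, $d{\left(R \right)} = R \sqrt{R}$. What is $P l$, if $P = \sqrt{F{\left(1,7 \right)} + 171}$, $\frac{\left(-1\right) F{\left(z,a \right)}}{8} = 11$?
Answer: $5 \sqrt{83} \left(-7 - i \sqrt{5}\right) \approx -318.87 - 101.86 i$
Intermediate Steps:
$F{\left(z,a \right)} = -88$ ($F{\left(z,a \right)} = \left(-8\right) 11 = -88$)
$d{\left(R \right)} = R^{\frac{3}{2}}$
$P = \sqrt{83}$ ($P = \sqrt{-88 + 171} = \sqrt{83} \approx 9.1104$)
$l = -35 - 5 i \sqrt{5}$ ($l = \left(-5\right)^{\frac{3}{2}} + 5 \left(-7\right) = - 5 i \sqrt{5} - 35 = -35 - 5 i \sqrt{5} \approx -35.0 - 11.18 i$)
$P l = \sqrt{83} \left(-35 - 5 i \sqrt{5}\right)$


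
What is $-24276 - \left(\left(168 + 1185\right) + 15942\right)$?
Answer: $-41571$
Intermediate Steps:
$-24276 - \left(\left(168 + 1185\right) + 15942\right) = -24276 - \left(1353 + 15942\right) = -24276 - 17295 = -41571$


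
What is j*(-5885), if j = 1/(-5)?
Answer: 1177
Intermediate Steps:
j = -1/5 ≈ -0.20000
j*(-5885) = -1/5*(-5885) = 1177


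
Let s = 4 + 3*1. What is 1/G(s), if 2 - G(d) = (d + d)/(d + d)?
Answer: 1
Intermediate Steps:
s = 7 (s = 4 + 3 = 7)
G(d) = 1 (G(d) = 2 - (d + d)/(d + d) = 2 - 2*d/(2*d) = 2 - 2*d*1/(2*d) = 2 - 1*1 = 2 - 1 = 1)
1/G(s) = 1/1 = 1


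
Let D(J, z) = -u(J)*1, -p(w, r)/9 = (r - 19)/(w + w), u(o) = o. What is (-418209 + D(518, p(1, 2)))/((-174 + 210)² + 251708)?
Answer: -418727/253004 ≈ -1.6550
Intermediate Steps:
p(w, r) = -9*(-19 + r)/(2*w) (p(w, r) = -9*(r - 19)/(w + w) = -9*(-19 + r)/(2*w))
D(J, z) = -J (D(J, z) = -J*1 = -J)
(-418209 + D(518, p(1, 2)))/((-174 + 210)² + 251708) = (-418209 - 1*518)/((-174 + 210)² + 251708) = (-418209 - 518)/(36² + 251708) = -418727/(1296 + 251708) = -418727/253004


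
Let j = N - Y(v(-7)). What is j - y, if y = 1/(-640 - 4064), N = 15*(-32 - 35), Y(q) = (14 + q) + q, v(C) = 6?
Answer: -4849823/4704 ≈ -1031.0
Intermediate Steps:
Y(q) = 14 + 2*q
N = -1005 (N = 15*(-67) = -1005)
y = -1/4704 (y = 1/(-4704) = -1/4704 ≈ -0.00021259)
j = -1031 (j = -1005 - (14 + 2*6) = -1005 - (14 + 12) = -1005 - 1*26 = -1005 - 26 = -1031)
j - y = -1031 - 1*(-1/4704) = -1031 + 1/4704 = -4849823/4704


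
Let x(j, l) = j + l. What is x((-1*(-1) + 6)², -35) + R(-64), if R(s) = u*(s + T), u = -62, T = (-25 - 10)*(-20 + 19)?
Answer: 1812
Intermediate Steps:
T = 35 (T = -35*(-1) = 35)
R(s) = -2170 - 62*s (R(s) = -62*(s + 35) = -62*(35 + s) = -2170 - 62*s)
x((-1*(-1) + 6)², -35) + R(-64) = ((-1*(-1) + 6)² - 35) + (-2170 - 62*(-64)) = ((1 + 6)² - 35) + (-2170 + 3968) = (7² - 35) + 1798 = (49 - 35) + 1798 = 14 + 1798 = 1812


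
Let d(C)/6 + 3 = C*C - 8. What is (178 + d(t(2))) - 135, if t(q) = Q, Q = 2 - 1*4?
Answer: 1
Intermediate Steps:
Q = -2 (Q = 2 - 4 = -2)
t(q) = -2
d(C) = -66 + 6*C**2 (d(C) = -18 + 6*(C*C - 8) = -18 + 6*(C**2 - 8) = -18 + 6*(-8 + C**2) = -18 + (-48 + 6*C**2) = -66 + 6*C**2)
(178 + d(t(2))) - 135 = (178 + (-66 + 6*(-2)**2)) - 135 = (178 + (-66 + 6*4)) - 135 = (178 + (-66 + 24)) - 135 = (178 - 42) - 135 = 136 - 135 = 1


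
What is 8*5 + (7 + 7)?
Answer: 54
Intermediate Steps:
8*5 + (7 + 7) = 40 + 14 = 54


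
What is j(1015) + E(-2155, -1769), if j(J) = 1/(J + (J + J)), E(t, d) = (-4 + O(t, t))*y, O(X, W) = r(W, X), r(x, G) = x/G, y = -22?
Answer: 200971/3045 ≈ 66.000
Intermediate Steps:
O(X, W) = W/X
E(t, d) = 66 (E(t, d) = (-4 + t/t)*(-22) = (-4 + 1)*(-22) = -3*(-22) = 66)
j(J) = 1/(3*J) (j(J) = 1/(J + 2*J) = 1/(3*J))
j(1015) + E(-2155, -1769) = (⅓)/1015 + 66 = (⅓)*(1/1015) + 66 = 1/3045 + 66 = 200971/3045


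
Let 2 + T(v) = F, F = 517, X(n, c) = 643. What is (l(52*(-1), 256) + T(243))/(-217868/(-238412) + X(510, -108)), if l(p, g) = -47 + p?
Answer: 6198712/9594799 ≈ 0.64605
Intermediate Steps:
T(v) = 515 (T(v) = -2 + 517 = 515)
(l(52*(-1), 256) + T(243))/(-217868/(-238412) + X(510, -108)) = ((-47 + 52*(-1)) + 515)/(-217868/(-238412) + 643) = ((-47 - 52) + 515)/(-217868*(-1/238412) + 643) = (-99 + 515)/(54467/59603 + 643) = 416/(38379196/59603) = 416*(59603/38379196) = 6198712/9594799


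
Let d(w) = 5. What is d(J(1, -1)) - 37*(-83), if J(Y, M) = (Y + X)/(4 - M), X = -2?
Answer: 3076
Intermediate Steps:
J(Y, M) = (-2 + Y)/(4 - M) (J(Y, M) = (Y - 2)/(4 - M) = (-2 + Y)/(4 - M))
d(J(1, -1)) - 37*(-83) = 5 - 37*(-83) = 5 + 3071 = 3076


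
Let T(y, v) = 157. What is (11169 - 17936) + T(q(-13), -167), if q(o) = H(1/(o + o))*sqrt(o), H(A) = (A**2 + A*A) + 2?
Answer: -6610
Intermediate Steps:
H(A) = 2 + 2*A**2 (H(A) = (A**2 + A**2) + 2 = 2*A**2 + 2 = 2 + 2*A**2)
q(o) = sqrt(o)*(2 + 1/(2*o**2)) (q(o) = (2 + 2*(1/(o + o))**2)*sqrt(o) = (2 + 2*(1/(2*o))**2)*sqrt(o) = (2 + 2*(1/(4*o**2)))*sqrt(o) = (2 + 1/(2*o**2))*sqrt(o) = sqrt(o)*(2 + 1/(2*o**2)))
(11169 - 17936) + T(q(-13), -167) = (11169 - 17936) + 157 = -6767 + 157 = -6610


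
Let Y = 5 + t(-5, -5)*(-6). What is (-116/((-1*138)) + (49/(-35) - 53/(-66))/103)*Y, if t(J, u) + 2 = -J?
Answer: -8483917/781770 ≈ -10.852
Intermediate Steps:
t(J, u) = -2 - J
Y = -13 (Y = 5 + (-2 - 1*(-5))*(-6) = 5 + (-2 + 5)*(-6) = 5 + 3*(-6) = 5 - 18 = -13)
(-116/((-1*138)) + (49/(-35) - 53/(-66))/103)*Y = (-116/((-1*138)) + (49/(-35) - 53/(-66))/103)*(-13) = (-116/(-138) + (49*(-1/35) - 53*(-1/66))*(1/103))*(-13) = (-116*(-1/138) + (-7/5 + 53/66)*(1/103))*(-13) = (58/69 - 197/330*1/103)*(-13) = (58/69 - 197/33990)*(-13) = (652609/781770)*(-13) = -8483917/781770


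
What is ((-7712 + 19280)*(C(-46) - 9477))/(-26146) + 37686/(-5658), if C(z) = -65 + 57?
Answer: 51652037807/12327839 ≈ 4189.9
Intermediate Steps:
C(z) = -8
((-7712 + 19280)*(C(-46) - 9477))/(-26146) + 37686/(-5658) = ((-7712 + 19280)*(-8 - 9477))/(-26146) + 37686/(-5658) = (11568*(-9485))*(-1/26146) + 37686*(-1/5658) = -109722480*(-1/26146) - 6281/943 = 54861240/13073 - 6281/943 = 51652037807/12327839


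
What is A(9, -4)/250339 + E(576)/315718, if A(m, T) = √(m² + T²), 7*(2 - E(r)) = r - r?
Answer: 1/157859 + √97/250339 ≈ 4.5677e-5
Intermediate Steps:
E(r) = 2 (E(r) = 2 - (r - r)/7 = 2 - ⅐*0 = 2 + 0 = 2)
A(m, T) = √(T² + m²)
A(9, -4)/250339 + E(576)/315718 = √((-4)² + 9²)/250339 + 2/315718 = √(16 + 81)*(1/250339) + 2*(1/315718) = √97*(1/250339) + 1/157859 = √97/250339 + 1/157859 = 1/157859 + √97/250339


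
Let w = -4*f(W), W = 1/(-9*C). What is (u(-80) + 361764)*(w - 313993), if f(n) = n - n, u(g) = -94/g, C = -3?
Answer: -4543669303751/40 ≈ -1.1359e+11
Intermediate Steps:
W = 1/27 (W = 1/(-9*(-3)) = 1/27 ≈ 0.037037)
f(n) = 0
w = 0 (w = -4*0 = 0)
(u(-80) + 361764)*(w - 313993) = (-94/(-80) + 361764)*(0 - 313993) = (-94*(-1/80) + 361764)*(-313993) = (47/40 + 361764)*(-313993) = (14470607/40)*(-313993) = -4543669303751/40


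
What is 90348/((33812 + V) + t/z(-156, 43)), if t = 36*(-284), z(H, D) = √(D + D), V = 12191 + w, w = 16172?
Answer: 26838626300/18463794643 + 51317664*√86/18463794643 ≈ 1.4794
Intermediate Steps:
V = 28363 (V = 12191 + 16172 = 28363)
z(H, D) = √2*√D (z(H, D) = √(2*D) = √2*√D)
t = -10224
90348/((33812 + V) + t/z(-156, 43)) = 90348/((33812 + 28363) - 10224*√86/86) = 90348/(62175 - 10224*√86/86) = 90348/(62175 - 5112*√86/43)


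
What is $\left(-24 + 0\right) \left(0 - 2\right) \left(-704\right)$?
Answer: $-33792$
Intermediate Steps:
$\left(-24 + 0\right) \left(0 - 2\right) \left(-704\right) = \left(-24\right) \left(-2\right) \left(-704\right) = 48 \left(-704\right) = -33792$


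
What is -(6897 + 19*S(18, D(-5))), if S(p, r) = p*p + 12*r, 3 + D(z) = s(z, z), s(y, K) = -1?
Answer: -12141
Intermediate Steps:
D(z) = -4 (D(z) = -3 - 1 = -4)
S(p, r) = p² + 12*r
-(6897 + 19*S(18, D(-5))) = -19/(1/((18² + 12*(-4)) + 363)) = -19/(1/((324 - 48) + 363)) = -19/(1/(276 + 363)) = -19/(1/639) = -19/1/639 = -19*639 = -12141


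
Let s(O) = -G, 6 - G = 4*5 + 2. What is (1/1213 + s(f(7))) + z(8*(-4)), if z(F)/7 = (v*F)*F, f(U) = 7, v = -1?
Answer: -8675375/1213 ≈ -7152.0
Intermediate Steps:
G = -16 (G = 6 - (4*5 + 2) = 6 - (20 + 2) = 6 - 1*22 = 6 - 22 = -16)
z(F) = -7*F² (z(F) = 7*((-F)*F) = 7*(-F²) = -7*F²)
s(O) = 16 (s(O) = -1*(-16) = 16)
(1/1213 + s(f(7))) + z(8*(-4)) = (1/1213 + 16) - 7*(8*(-4))² = (1/1213 + 16) - 7*(-32)² = 19409/1213 - 7*1024 = 19409/1213 - 7168 = -8675375/1213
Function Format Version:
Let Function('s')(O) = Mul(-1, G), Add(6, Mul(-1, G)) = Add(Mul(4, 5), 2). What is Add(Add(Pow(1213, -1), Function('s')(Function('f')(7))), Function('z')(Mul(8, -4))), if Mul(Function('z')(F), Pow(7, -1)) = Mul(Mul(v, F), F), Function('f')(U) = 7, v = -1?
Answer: Rational(-8675375, 1213) ≈ -7152.0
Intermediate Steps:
G = -16 (G = Add(6, Mul(-1, Add(Mul(4, 5), 2))) = Add(6, Mul(-1, Add(20, 2))) = Add(6, Mul(-1, 22)) = Add(6, -22) = -16)
Function('z')(F) = Mul(-7, Pow(F, 2)) (Function('z')(F) = Mul(7, Mul(Mul(-1, F), F)) = Mul(7, Mul(-1, Pow(F, 2))) = Mul(-7, Pow(F, 2)))
Function('s')(O) = 16 (Function('s')(O) = Mul(-1, -16) = 16)
Add(Add(Pow(1213, -1), Function('s')(Function('f')(7))), Function('z')(Mul(8, -4))) = Add(Add(Pow(1213, -1), 16), Mul(-7, Pow(Mul(8, -4), 2))) = Add(Add(Rational(1, 1213), 16), Mul(-7, Pow(-32, 2))) = Add(Rational(19409, 1213), Mul(-7, 1024)) = Add(Rational(19409, 1213), -7168) = Rational(-8675375, 1213)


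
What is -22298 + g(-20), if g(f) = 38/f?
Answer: -222999/10 ≈ -22300.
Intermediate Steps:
-22298 + g(-20) = -22298 + 38/(-20) = -22298 + 38*(-1/20) = -22298 - 19/10 = -222999/10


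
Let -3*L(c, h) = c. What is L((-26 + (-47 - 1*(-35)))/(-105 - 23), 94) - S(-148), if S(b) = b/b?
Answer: -211/192 ≈ -1.0990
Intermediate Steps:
S(b) = 1
L(c, h) = -c/3
L((-26 + (-47 - 1*(-35)))/(-105 - 23), 94) - S(-148) = -(-26 + (-47 - 1*(-35)))/(3*(-105 - 23)) - 1*1 = -(-26 + (-47 + 35))/(3*(-128)) - 1 = -(-26 - 12)*(-1)/(3*128) - 1 = -(-38)*(-1)/(3*128) - 1 = -⅓*19/64 - 1 = -19/192 - 1 = -211/192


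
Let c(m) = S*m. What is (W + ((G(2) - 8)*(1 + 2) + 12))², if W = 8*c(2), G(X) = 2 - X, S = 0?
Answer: 144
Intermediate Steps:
c(m) = 0 (c(m) = 0*m = 0)
W = 0 (W = 8*0 = 0)
(W + ((G(2) - 8)*(1 + 2) + 12))² = (0 + (((2 - 1*2) - 8)*(1 + 2) + 12))² = (0 + (((2 - 2) - 8)*3 + 12))² = (0 + ((0 - 8)*3 + 12))² = (0 + (-8*3 + 12))² = (0 + (-24 + 12))² = (0 - 12)² = (-12)² = 144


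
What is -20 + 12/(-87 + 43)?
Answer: -223/11 ≈ -20.273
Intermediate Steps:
-20 + 12/(-87 + 43) = -20 + 12/(-44) = -20 - 1/44*12 = -20 - 3/11 = -223/11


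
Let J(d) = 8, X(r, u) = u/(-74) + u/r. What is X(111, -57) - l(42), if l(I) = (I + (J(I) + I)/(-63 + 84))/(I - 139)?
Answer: 107671/150738 ≈ 0.71429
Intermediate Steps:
X(r, u) = -u/74 + u/r (X(r, u) = u*(-1/74) + u/r = -u/74 + u/r)
l(I) = (8/21 + 22*I/21)/(-139 + I) (l(I) = (I + (8 + I)/(-63 + 84))/(I - 139) = (I + (8 + I)/21)/(-139 + I) = (I + (8 + I)*(1/21))/(-139 + I) = (I + (8/21 + I/21))/(-139 + I) = (8/21 + 22*I/21)/(-139 + I))
X(111, -57) - l(42) = (-1/74*(-57) - 57/111) - 2*(4 + 11*42)/(21*(-139 + 42)) = (57/74 - 57*1/111) - 2*(4 + 462)/(21*(-97)) = (57/74 - 19/37) - 2*(-1)*466/(21*97) = 19/74 - 1*(-932/2037) = 19/74 + 932/2037 = 107671/150738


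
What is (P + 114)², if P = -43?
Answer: 5041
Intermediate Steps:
(P + 114)² = (-43 + 114)² = 71² = 5041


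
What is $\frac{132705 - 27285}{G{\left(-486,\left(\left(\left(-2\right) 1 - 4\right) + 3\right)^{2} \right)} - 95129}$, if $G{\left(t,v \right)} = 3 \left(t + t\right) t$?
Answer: $\frac{105420}{1322047} \approx 0.07974$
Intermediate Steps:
$G{\left(t,v \right)} = 6 t^{2}$ ($G{\left(t,v \right)} = 3 \cdot 2 t t = 6 t t = 6 t^{2}$)
$\frac{132705 - 27285}{G{\left(-486,\left(\left(\left(-2\right) 1 - 4\right) + 3\right)^{2} \right)} - 95129} = \frac{132705 - 27285}{6 \left(-486\right)^{2} - 95129} = \frac{105420}{6 \cdot 236196 - 95129} = \frac{105420}{1417176 - 95129} = \frac{105420}{1322047}$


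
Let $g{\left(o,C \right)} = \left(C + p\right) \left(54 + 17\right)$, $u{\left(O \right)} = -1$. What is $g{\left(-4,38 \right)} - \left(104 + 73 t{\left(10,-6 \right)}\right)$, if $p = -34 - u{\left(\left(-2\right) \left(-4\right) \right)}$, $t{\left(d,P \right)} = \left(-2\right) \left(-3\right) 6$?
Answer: $-2377$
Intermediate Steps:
$t{\left(d,P \right)} = 36$ ($t{\left(d,P \right)} = 6 \cdot 6 = 36$)
$p = -33$ ($p = -34 - -1 = -34 + 1 = -33$)
$g{\left(o,C \right)} = -2343 + 71 C$ ($g{\left(o,C \right)} = \left(C - 33\right) \left(54 + 17\right) = \left(-33 + C\right) 71 = -2343 + 71 C$)
$g{\left(-4,38 \right)} - \left(104 + 73 t{\left(10,-6 \right)}\right) = \left(-2343 + 71 \cdot 38\right) - 2732 = \left(-2343 + 2698\right) - 2732 = 355 - 2732 = -2377$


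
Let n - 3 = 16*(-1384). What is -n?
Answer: 22141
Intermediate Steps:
n = -22141 (n = 3 + 16*(-1384) = 3 - 22144 = -22141)
-n = -1*(-22141) = 22141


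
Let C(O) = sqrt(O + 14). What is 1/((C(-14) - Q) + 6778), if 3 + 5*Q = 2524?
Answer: 5/31369 ≈ 0.00015939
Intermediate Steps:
Q = 2521/5 (Q = -3/5 + (1/5)*2524 = -3/5 + 2524/5 = 2521/5 ≈ 504.20)
C(O) = sqrt(14 + O)
1/((C(-14) - Q) + 6778) = 1/((sqrt(14 - 14) - 1*2521/5) + 6778) = 1/((sqrt(0) - 2521/5) + 6778) = 1/((0 - 2521/5) + 6778) = 1/(-2521/5 + 6778) = 1/(31369/5) = 5/31369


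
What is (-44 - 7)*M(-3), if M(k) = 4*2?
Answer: -408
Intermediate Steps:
M(k) = 8
(-44 - 7)*M(-3) = (-44 - 7)*8 = -51*8 = -408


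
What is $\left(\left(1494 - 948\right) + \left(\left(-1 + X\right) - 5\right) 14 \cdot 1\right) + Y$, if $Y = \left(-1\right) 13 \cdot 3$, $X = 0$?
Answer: $423$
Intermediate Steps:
$Y = -39$ ($Y = \left(-13\right) 3 = -39$)
$\left(\left(1494 - 948\right) + \left(\left(-1 + X\right) - 5\right) 14 \cdot 1\right) + Y = \left(\left(1494 - 948\right) + \left(\left(-1 + 0\right) - 5\right) 14 \cdot 1\right) - 39 = \left(\left(1494 - 948\right) + \left(-1 - 5\right) 14 \cdot 1\right) - 39 = \left(546 + \left(-6\right) 14 \cdot 1\right) - 39 = \left(546 - 84\right) - 39 = 462 - 39 = 423$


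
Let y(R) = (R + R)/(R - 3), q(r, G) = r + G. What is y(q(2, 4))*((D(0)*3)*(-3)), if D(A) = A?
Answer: 0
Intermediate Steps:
q(r, G) = G + r
y(R) = 2*R/(-3 + R) (y(R) = (2*R)/(-3 + R) = 2*R/(-3 + R))
y(q(2, 4))*((D(0)*3)*(-3)) = (2*(4 + 2)/(-3 + (4 + 2)))*((0*3)*(-3)) = (2*6/(-3 + 6))*(0*(-3)) = (2*6/3)*0 = (2*6*(1/3))*0 = 4*0 = 0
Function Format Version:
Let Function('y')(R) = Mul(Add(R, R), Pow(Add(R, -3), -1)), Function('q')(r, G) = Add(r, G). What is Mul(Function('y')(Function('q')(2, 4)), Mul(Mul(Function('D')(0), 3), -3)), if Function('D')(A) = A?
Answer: 0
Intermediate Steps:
Function('q')(r, G) = Add(G, r)
Function('y')(R) = Mul(2, R, Pow(Add(-3, R), -1)) (Function('y')(R) = Mul(Mul(2, R), Pow(Add(-3, R), -1)) = Mul(2, R, Pow(Add(-3, R), -1)))
Mul(Function('y')(Function('q')(2, 4)), Mul(Mul(Function('D')(0), 3), -3)) = Mul(Mul(2, Add(4, 2), Pow(Add(-3, Add(4, 2)), -1)), Mul(Mul(0, 3), -3)) = Mul(Mul(2, 6, Pow(Add(-3, 6), -1)), Mul(0, -3)) = Mul(Mul(2, 6, Pow(3, -1)), 0) = Mul(Mul(2, 6, Rational(1, 3)), 0) = Mul(4, 0) = 0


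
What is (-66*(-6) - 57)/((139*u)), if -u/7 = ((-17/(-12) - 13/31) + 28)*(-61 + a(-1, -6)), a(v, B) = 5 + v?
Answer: 42036/199419269 ≈ 0.00021079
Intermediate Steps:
u = 1434671/124 (u = -7*((-17/(-12) - 13/31) + 28)*(-61 + (5 - 1)) = -7*((-17*(-1/12) - 13*1/31) + 28)*(-61 + 4) = -7*((17/12 - 13/31) + 28)*(-57) = -7*(371/372 + 28)*(-57) = -75509*(-57)/372 = -7*(-204953/124) = 1434671/124 ≈ 11570.)
(-66*(-6) - 57)/((139*u)) = (-66*(-6) - 57)/((139*(1434671/124))) = (396 - 57)/(199419269/124) = 339*(124/199419269) = 42036/199419269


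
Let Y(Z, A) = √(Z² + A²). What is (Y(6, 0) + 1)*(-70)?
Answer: -490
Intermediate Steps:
Y(Z, A) = √(A² + Z²)
(Y(6, 0) + 1)*(-70) = (√(0² + 6²) + 1)*(-70) = (√(0 + 36) + 1)*(-70) = (√36 + 1)*(-70) = (6 + 1)*(-70) = 7*(-70) = -490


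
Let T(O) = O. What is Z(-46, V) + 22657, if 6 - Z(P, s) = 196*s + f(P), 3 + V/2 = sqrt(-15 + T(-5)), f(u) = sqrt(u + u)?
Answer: 23839 - 784*I*sqrt(5) - 2*I*sqrt(23) ≈ 23839.0 - 1762.7*I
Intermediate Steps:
f(u) = sqrt(2)*sqrt(u) (f(u) = sqrt(2*u) = sqrt(2)*sqrt(u))
V = -6 + 4*I*sqrt(5) (V = -6 + 2*sqrt(-15 - 5) = -6 + 2*sqrt(-20) = -6 + 2*(2*I*sqrt(5)) = -6 + 4*I*sqrt(5) ≈ -6.0 + 8.9443*I)
Z(P, s) = 6 - 196*s - sqrt(2)*sqrt(P) (Z(P, s) = 6 - (196*s + sqrt(2)*sqrt(P)) = 6 + (-196*s - sqrt(2)*sqrt(P)) = 6 - 196*s - sqrt(2)*sqrt(P))
Z(-46, V) + 22657 = (6 - 196*(-6 + 4*I*sqrt(5)) - sqrt(2)*sqrt(-46)) + 22657 = (6 + (1176 - 784*I*sqrt(5)) - sqrt(2)*I*sqrt(46)) + 22657 = (6 + (1176 - 784*I*sqrt(5)) - 2*I*sqrt(23)) + 22657 = (1182 - 784*I*sqrt(5) - 2*I*sqrt(23)) + 22657 = 23839 - 784*I*sqrt(5) - 2*I*sqrt(23)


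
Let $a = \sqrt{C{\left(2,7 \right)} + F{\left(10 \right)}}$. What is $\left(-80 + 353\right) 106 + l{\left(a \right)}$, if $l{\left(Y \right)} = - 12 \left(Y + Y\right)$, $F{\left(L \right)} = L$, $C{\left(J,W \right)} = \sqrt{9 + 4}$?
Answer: $28938 - 24 \sqrt{10 + \sqrt{13}} \approx 28849.0$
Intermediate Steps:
$C{\left(J,W \right)} = \sqrt{13}$
$a = \sqrt{10 + \sqrt{13}}$ ($a = \sqrt{\sqrt{13} + 10} = \sqrt{10 + \sqrt{13}} \approx 3.6886$)
$l{\left(Y \right)} = - 24 Y$ ($l{\left(Y \right)} = - 12 \cdot 2 Y = - 24 Y$)
$\left(-80 + 353\right) 106 + l{\left(a \right)} = \left(-80 + 353\right) 106 - 24 \sqrt{10 + \sqrt{13}} = 273 \cdot 106 - 24 \sqrt{10 + \sqrt{13}} = 28938 - 24 \sqrt{10 + \sqrt{13}}$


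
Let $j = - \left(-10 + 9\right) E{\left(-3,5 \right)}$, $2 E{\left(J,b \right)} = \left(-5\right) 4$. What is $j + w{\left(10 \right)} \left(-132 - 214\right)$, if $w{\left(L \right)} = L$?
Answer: $-3470$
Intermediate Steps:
$E{\left(J,b \right)} = -10$ ($E{\left(J,b \right)} = \frac{\left(-5\right) 4}{2} = \frac{1}{2} \left(-20\right) = -10$)
$j = -10$ ($j = - \left(-10 + 9\right) \left(-10\right) = - \left(-1\right) \left(-10\right) = \left(-1\right) 10 = -10$)
$j + w{\left(10 \right)} \left(-132 - 214\right) = -10 + 10 \left(-132 - 214\right) = -10 + 10 \left(-346\right) = -10 - 3460 = -3470$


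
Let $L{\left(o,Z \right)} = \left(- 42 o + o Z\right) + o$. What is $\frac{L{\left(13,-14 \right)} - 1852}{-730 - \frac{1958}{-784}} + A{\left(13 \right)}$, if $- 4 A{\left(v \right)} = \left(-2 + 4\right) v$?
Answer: $- \frac{1694825}{570362} \approx -2.9715$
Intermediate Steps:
$A{\left(v \right)} = - \frac{v}{2}$ ($A{\left(v \right)} = - \frac{\left(-2 + 4\right) v}{4} = - \frac{2 v}{4} = - \frac{v}{2}$)
$L{\left(o,Z \right)} = - 41 o + Z o$ ($L{\left(o,Z \right)} = \left(- 42 o + Z o\right) + o = - 41 o + Z o$)
$\frac{L{\left(13,-14 \right)} - 1852}{-730 - \frac{1958}{-784}} + A{\left(13 \right)} = \frac{13 \left(-41 - 14\right) - 1852}{-730 - \frac{1958}{-784}} - \frac{13}{2} = \frac{13 \left(-55\right) - 1852}{-730 - - \frac{979}{392}} - \frac{13}{2} = \frac{-715 - 1852}{-730 + \frac{979}{392}} - \frac{13}{2} = - \frac{2567}{- \frac{285181}{392}} - \frac{13}{2} = \left(-2567\right) \left(- \frac{392}{285181}\right) - \frac{13}{2} = \frac{1006264}{285181} - \frac{13}{2} = - \frac{1694825}{570362}$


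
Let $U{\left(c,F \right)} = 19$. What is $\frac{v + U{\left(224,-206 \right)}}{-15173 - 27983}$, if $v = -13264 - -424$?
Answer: $\frac{12821}{43156} \approx 0.29708$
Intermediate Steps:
$v = -12840$ ($v = -13264 + 424 = -12840$)
$\frac{v + U{\left(224,-206 \right)}}{-15173 - 27983} = \frac{-12840 + 19}{-15173 - 27983} = - \frac{12821}{-43156} = \left(-12821\right) \left(- \frac{1}{43156}\right) = \frac{12821}{43156}$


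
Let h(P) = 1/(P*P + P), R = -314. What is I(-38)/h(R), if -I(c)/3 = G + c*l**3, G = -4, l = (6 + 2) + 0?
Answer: 5737703160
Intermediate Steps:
l = 8 (l = 8 + 0 = 8)
h(P) = 1/(P + P**2) (h(P) = 1/(P**2 + P) = 1/(P + P**2))
I(c) = 12 - 1536*c (I(c) = -3*(-4 + c*8**3) = -3*(-4 + c*512) = -3*(-4 + 512*c) = 12 - 1536*c)
I(-38)/h(R) = (12 - 1536*(-38))/((1/((-314)*(1 - 314)))) = (12 + 58368)/((-1/314/(-313))) = 58380/((-1/314*(-1/313))) = 58380/(1/98282) = 58380*98282 = 5737703160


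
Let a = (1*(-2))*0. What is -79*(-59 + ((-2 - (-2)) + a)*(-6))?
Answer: 4661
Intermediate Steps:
a = 0 (a = -2*0 = 0)
-79*(-59 + ((-2 - (-2)) + a)*(-6)) = -79*(-59 + ((-2 - (-2)) + 0)*(-6)) = -79*(-59 + ((-2 - 1*(-2)) + 0)*(-6)) = -79*(-59 + ((-2 + 2) + 0)*(-6)) = -79*(-59 + (0 + 0)*(-6)) = -79*(-59 + 0*(-6)) = -79*(-59 + 0) = -79*(-59) = 4661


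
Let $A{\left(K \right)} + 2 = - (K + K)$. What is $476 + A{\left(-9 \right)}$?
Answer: $492$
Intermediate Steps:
$A{\left(K \right)} = -2 - 2 K$ ($A{\left(K \right)} = -2 - \left(K + K\right) = -2 - 2 K$)
$476 + A{\left(-9 \right)} = 476 - -16 = 476 + \left(-2 + 18\right) = 476 + 16 = 492$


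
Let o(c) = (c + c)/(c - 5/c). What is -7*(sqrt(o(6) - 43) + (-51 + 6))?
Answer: 315 - 7*I*sqrt(39091)/31 ≈ 315.0 - 44.645*I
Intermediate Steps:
o(c) = 2*c/(c - 5/c) (o(c) = (2*c)/(c - 5/c) = 2*c/(c - 5/c))
-7*(sqrt(o(6) - 43) + (-51 + 6)) = -7*(sqrt(2*6**2/(-5 + 6**2) - 43) + (-51 + 6)) = -7*(sqrt(2*36/(-5 + 36) - 43) - 45) = -7*(sqrt(2*36/31 - 43) - 45) = -7*(sqrt(2*36*(1/31) - 43) - 45) = -7*(sqrt(72/31 - 43) - 45) = -7*(sqrt(-1261/31) - 45) = -7*(I*sqrt(39091)/31 - 45) = -7*(-45 + I*sqrt(39091)/31) = 315 - 7*I*sqrt(39091)/31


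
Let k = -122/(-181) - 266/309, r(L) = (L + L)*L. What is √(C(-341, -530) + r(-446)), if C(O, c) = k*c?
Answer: 2*√311187325222218/55929 ≈ 630.82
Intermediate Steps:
r(L) = 2*L² (r(L) = (2*L)*L = 2*L²)
k = -10448/55929 (k = -122*(-1/181) - 266*1/309 = 122/181 - 266/309 = -10448/55929 ≈ -0.18681)
C(O, c) = -10448*c/55929
√(C(-341, -530) + r(-446)) = √(-10448/55929*(-530) + 2*(-446)²) = √(5537440/55929 + 2*198916) = √(5537440/55929 + 397832) = √(22255883368/55929) = 2*√311187325222218/55929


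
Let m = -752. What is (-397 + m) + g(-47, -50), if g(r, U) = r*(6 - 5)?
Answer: -1196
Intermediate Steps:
g(r, U) = r (g(r, U) = r*1 = r)
(-397 + m) + g(-47, -50) = (-397 - 752) - 47 = -1149 - 47 = -1196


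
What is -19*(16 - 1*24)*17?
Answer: 2584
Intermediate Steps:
-19*(16 - 1*24)*17 = -19*(16 - 24)*17 = -19*(-8)*17 = 152*17 = 2584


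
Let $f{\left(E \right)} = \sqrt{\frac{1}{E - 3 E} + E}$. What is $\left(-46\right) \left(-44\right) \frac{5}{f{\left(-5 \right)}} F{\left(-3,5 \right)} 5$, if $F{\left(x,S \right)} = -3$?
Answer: $\frac{151800 i \sqrt{10}}{7} \approx 68576.0 i$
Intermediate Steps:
$f{\left(E \right)} = \sqrt{E - \frac{1}{2 E}}$ ($f{\left(E \right)} = \sqrt{\frac{1}{\left(-2\right) E} + E} = \sqrt{- \frac{1}{2 E} + E} = \sqrt{E - \frac{1}{2 E}}$)
$\left(-46\right) \left(-44\right) \frac{5}{f{\left(-5 \right)}} F{\left(-3,5 \right)} 5 = \left(-46\right) \left(-44\right) \frac{5}{\frac{1}{2} \sqrt{- \frac{2}{-5} + 4 \left(-5\right)}} \left(-3\right) 5 = 2024 \frac{5}{\frac{1}{2} \sqrt{\left(-2\right) \left(- \frac{1}{5}\right) - 20}} \left(-3\right) 5 = 2024 \frac{5}{\frac{1}{2} \sqrt{\frac{2}{5} - 20}} \left(-3\right) 5 = 2024 \frac{5}{\frac{1}{2} \sqrt{- \frac{98}{5}}} \left(-3\right) 5 = 2024 \frac{5}{\frac{1}{2} \frac{7 i \sqrt{10}}{5}} \left(-3\right) 5 = 2024 \frac{5}{\frac{7}{10} i \sqrt{10}} \left(-3\right) 5 = 2024 \cdot 5 \left(- \frac{i \sqrt{10}}{7}\right) \left(-3\right) 5 = 2024 - \frac{5 i \sqrt{10}}{7} \left(-3\right) 5 = 2024 \frac{15 i \sqrt{10}}{7} \cdot 5 = 2024 \frac{75 i \sqrt{10}}{7} = \frac{151800 i \sqrt{10}}{7}$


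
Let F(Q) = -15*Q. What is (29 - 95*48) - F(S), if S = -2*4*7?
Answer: -5371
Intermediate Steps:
S = -56 (S = -8*7 = -56)
(29 - 95*48) - F(S) = (29 - 95*48) - (-15)*(-56) = (29 - 4560) - 1*840 = -4531 - 840 = -5371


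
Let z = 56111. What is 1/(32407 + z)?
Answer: 1/88518 ≈ 1.1297e-5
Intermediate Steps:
1/(32407 + z) = 1/(32407 + 56111) = 1/88518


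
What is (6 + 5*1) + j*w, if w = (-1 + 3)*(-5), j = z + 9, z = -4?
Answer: -39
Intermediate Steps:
j = 5 (j = -4 + 9 = 5)
w = -10 (w = 2*(-5) = -10)
(6 + 5*1) + j*w = (6 + 5*1) + 5*(-10) = (6 + 5) - 50 = 11 - 50 = -39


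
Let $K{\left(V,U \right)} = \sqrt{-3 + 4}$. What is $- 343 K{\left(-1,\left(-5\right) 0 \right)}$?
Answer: $-343$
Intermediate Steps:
$K{\left(V,U \right)} = 1$ ($K{\left(V,U \right)} = \sqrt{1} = 1$)
$- 343 K{\left(-1,\left(-5\right) 0 \right)} = \left(-343\right) 1 = -343$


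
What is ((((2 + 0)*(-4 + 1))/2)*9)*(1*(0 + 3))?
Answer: -81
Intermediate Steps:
((((2 + 0)*(-4 + 1))/2)*9)*(1*(0 + 3)) = (((2*(-3))*(½))*9)*(1*3) = (-6*½*9)*3 = -3*9*3 = -27*3 = -81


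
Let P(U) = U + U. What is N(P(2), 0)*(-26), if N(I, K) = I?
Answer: -104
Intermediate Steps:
P(U) = 2*U
N(P(2), 0)*(-26) = (2*2)*(-26) = 4*(-26) = -104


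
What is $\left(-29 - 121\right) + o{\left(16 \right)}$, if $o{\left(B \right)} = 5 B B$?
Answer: $1130$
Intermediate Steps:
$o{\left(B \right)} = 5 B^{2}$
$\left(-29 - 121\right) + o{\left(16 \right)} = \left(-29 - 121\right) + 5 \cdot 16^{2} = -150 + 5 \cdot 256 = -150 + 1280 = 1130$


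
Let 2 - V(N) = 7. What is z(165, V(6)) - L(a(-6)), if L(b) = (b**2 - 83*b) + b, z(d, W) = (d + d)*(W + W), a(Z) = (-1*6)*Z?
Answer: -1644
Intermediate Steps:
V(N) = -5 (V(N) = 2 - 1*7 = 2 - 7 = -5)
a(Z) = -6*Z
z(d, W) = 4*W*d (z(d, W) = (2*d)*(2*W) = 4*W*d)
L(b) = b**2 - 82*b
z(165, V(6)) - L(a(-6)) = 4*(-5)*165 - (-6*(-6))*(-82 - 6*(-6)) = -3300 - 36*(-82 + 36) = -3300 - 36*(-46) = -3300 - 1*(-1656) = -3300 + 1656 = -1644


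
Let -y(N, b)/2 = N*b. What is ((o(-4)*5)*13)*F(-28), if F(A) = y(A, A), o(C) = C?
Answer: 407680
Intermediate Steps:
y(N, b) = -2*N*b
F(A) = -2*A² (F(A) = -2*A*A = -2*A²)
((o(-4)*5)*13)*F(-28) = (-4*5*13)*(-2*(-28)²) = (-20*13)*(-2*784) = -260*(-1568) = 407680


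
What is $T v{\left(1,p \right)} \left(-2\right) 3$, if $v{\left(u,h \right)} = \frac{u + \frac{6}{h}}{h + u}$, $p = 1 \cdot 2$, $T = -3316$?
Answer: $26528$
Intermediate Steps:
$p = 2$
$v{\left(u,h \right)} = \frac{u + \frac{6}{h}}{h + u}$
$T v{\left(1,p \right)} \left(-2\right) 3 = - 3316 \frac{6 + 2 \cdot 1}{2 \left(2 + 1\right)} \left(-2\right) 3 = - 3316 \frac{6 + 2}{2 \cdot 3} \left(-2\right) 3 = - 3316 \cdot \frac{1}{2} \cdot \frac{1}{3} \cdot 8 \left(-2\right) 3 = - 3316 \cdot \frac{4}{3} \left(-2\right) 3 = - 3316 \left(\left(- \frac{8}{3}\right) 3\right) = \left(-3316\right) \left(-8\right) = 26528$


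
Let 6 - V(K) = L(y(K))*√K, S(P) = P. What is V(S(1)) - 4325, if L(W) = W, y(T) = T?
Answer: -4320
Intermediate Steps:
V(K) = 6 - K^(3/2) (V(K) = 6 - K*√K = 6 - K^(3/2))
V(S(1)) - 4325 = (6 - 1^(3/2)) - 4325 = (6 - 1*1) - 4325 = (6 - 1) - 4325 = 5 - 4325 = -4320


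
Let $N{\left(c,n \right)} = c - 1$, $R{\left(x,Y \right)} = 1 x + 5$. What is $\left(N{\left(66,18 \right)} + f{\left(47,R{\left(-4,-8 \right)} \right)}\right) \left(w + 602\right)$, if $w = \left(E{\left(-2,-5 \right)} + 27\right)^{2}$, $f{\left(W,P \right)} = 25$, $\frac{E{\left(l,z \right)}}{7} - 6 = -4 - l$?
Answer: $326430$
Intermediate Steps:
$R{\left(x,Y \right)} = 5 + x$ ($R{\left(x,Y \right)} = x + 5 = 5 + x$)
$E{\left(l,z \right)} = 14 - 7 l$ ($E{\left(l,z \right)} = 42 + 7 \left(-4 - l\right) = 42 - \left(28 + 7 l\right) = 14 - 7 l$)
$w = 3025$ ($w = \left(\left(14 - -14\right) + 27\right)^{2} = \left(\left(14 + 14\right) + 27\right)^{2} = \left(28 + 27\right)^{2} = 55^{2} = 3025$)
$N{\left(c,n \right)} = -1 + c$
$\left(N{\left(66,18 \right)} + f{\left(47,R{\left(-4,-8 \right)} \right)}\right) \left(w + 602\right) = \left(\left(-1 + 66\right) + 25\right) \left(3025 + 602\right) = \left(65 + 25\right) 3627 = 90 \cdot 3627 = 326430$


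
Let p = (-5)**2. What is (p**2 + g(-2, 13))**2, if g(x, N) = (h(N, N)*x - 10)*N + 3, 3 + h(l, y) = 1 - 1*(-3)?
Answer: 222784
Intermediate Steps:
h(l, y) = 1 (h(l, y) = -3 + (1 - 1*(-3)) = -3 + (1 + 3) = -3 + 4 = 1)
p = 25
g(x, N) = 3 + N*(-10 + x) (g(x, N) = (1*x - 10)*N + 3 = (x - 10)*N + 3 = (-10 + x)*N + 3 = N*(-10 + x) + 3 = 3 + N*(-10 + x))
(p**2 + g(-2, 13))**2 = (25**2 + (3 - 10*13 + 13*(-2)))**2 = (625 + (3 - 130 - 26))**2 = (625 - 153)**2 = 472**2 = 222784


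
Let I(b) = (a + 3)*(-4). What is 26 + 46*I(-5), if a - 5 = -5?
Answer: -526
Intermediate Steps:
a = 0 (a = 5 - 5 = 0)
I(b) = -12 (I(b) = (0 + 3)*(-4) = 3*(-4) = -12)
26 + 46*I(-5) = 26 + 46*(-12) = 26 - 552 = -526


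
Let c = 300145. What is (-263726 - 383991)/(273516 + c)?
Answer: -647717/573661 ≈ -1.1291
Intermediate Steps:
(-263726 - 383991)/(273516 + c) = (-263726 - 383991)/(273516 + 300145) = -647717/573661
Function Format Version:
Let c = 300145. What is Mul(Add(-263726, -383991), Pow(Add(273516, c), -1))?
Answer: Rational(-647717, 573661) ≈ -1.1291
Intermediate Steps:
Mul(Add(-263726, -383991), Pow(Add(273516, c), -1)) = Mul(Add(-263726, -383991), Pow(Add(273516, 300145), -1)) = Mul(-647717, Pow(573661, -1)) = Mul(-647717, Rational(1, 573661)) = Rational(-647717, 573661)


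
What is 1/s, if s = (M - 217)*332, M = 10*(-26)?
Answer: -1/158364 ≈ -6.3146e-6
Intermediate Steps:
M = -260
s = -158364 (s = (-260 - 217)*332 = -477*332 = -158364)
1/s = 1/(-158364) = -1/158364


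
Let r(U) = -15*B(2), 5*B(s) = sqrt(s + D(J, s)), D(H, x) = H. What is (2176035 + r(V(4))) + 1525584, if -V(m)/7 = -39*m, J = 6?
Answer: 3701619 - 6*sqrt(2) ≈ 3.7016e+6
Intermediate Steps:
V(m) = 273*m (V(m) = -(-273)*m = 273*m)
B(s) = sqrt(6 + s)/5 (B(s) = sqrt(s + 6)/5 = sqrt(6 + s)/5)
r(U) = -6*sqrt(2) (r(U) = -3*sqrt(6 + 2) = -3*sqrt(8) = -3*2*sqrt(2) = -6*sqrt(2))
(2176035 + r(V(4))) + 1525584 = (2176035 - 6*sqrt(2)) + 1525584 = 3701619 - 6*sqrt(2)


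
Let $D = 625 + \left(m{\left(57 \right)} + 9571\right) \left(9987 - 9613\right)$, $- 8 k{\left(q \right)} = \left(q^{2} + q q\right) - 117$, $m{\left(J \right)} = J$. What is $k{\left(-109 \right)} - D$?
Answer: $- \frac{28835621}{8} \approx -3.6045 \cdot 10^{6}$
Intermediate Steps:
$k{\left(q \right)} = \frac{117}{8} - \frac{q^{2}}{4}$ ($k{\left(q \right)} = - \frac{\left(q^{2} + q q\right) - 117}{8} = - \frac{\left(q^{2} + q^{2}\right) - 117}{8} = - \frac{2 q^{2} - 117}{8} = - \frac{-117 + 2 q^{2}}{8} = \frac{117}{8} - \frac{q^{2}}{4}$)
$D = 3601497$ ($D = 625 + \left(57 + 9571\right) \left(9987 - 9613\right) = 625 + 9628 \left(9987 - 9613\right) = 625 + 9628 \cdot 374 = 625 + 3600872 = 3601497$)
$k{\left(-109 \right)} - D = \left(\frac{117}{8} - \frac{\left(-109\right)^{2}}{4}\right) - 3601497 = \left(\frac{117}{8} - \frac{11881}{4}\right) - 3601497 = - \frac{23645}{8} - 3601497 = - \frac{28835621}{8}$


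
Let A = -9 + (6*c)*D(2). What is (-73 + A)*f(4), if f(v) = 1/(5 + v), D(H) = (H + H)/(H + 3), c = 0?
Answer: -82/9 ≈ -9.1111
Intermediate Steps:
D(H) = 2*H/(3 + H) (D(H) = (2*H)/(3 + H) = 2*H/(3 + H))
A = -9 (A = -9 + (6*0)*(2*2/(3 + 2)) = -9 + 0*(2*2/5) = -9 + 0*(2*2*(1/5)) = -9 + 0*(4/5) = -9 + 0 = -9)
(-73 + A)*f(4) = (-73 - 9)/(5 + 4) = -82/9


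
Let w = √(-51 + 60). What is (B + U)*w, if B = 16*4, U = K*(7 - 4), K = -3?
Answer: 165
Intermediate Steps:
w = 3 (w = √9 = 3)
U = -9 (U = -3*(7 - 4) = -3*3 = -9)
B = 64
(B + U)*w = (64 - 9)*3 = 55*3 = 165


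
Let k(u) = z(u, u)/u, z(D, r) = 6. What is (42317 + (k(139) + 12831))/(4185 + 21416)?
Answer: 7665578/3558539 ≈ 2.1541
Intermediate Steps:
k(u) = 6/u
(42317 + (k(139) + 12831))/(4185 + 21416) = (42317 + (6/139 + 12831))/(4185 + 21416) = (42317 + (6*(1/139) + 12831))/25601 = (42317 + (6/139 + 12831))*(1/25601) = (42317 + 1783515/139)*(1/25601) = (7665578/139)*(1/25601) = 7665578/3558539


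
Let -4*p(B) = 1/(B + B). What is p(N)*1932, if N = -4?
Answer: 483/8 ≈ 60.375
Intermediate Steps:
p(B) = -1/(8*B) (p(B) = -1/(4*(B + B)) = -1/(2*B)/4 = -1/(8*B))
p(N)*1932 = -⅛/(-4)*1932 = -⅛*(-¼)*1932 = (1/32)*1932 = 483/8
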